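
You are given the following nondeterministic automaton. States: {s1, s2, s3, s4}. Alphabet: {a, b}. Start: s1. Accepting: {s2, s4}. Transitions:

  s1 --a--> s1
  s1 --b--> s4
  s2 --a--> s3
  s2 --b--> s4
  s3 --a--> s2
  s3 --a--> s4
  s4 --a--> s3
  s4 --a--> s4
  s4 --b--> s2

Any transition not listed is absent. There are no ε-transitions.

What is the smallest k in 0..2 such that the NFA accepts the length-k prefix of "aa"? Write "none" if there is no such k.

none

Start in {s1}.
Read 'a': {s1} → {s1}.
Read 'a': {s1} → {s1}.
No reachable set along the way intersects F.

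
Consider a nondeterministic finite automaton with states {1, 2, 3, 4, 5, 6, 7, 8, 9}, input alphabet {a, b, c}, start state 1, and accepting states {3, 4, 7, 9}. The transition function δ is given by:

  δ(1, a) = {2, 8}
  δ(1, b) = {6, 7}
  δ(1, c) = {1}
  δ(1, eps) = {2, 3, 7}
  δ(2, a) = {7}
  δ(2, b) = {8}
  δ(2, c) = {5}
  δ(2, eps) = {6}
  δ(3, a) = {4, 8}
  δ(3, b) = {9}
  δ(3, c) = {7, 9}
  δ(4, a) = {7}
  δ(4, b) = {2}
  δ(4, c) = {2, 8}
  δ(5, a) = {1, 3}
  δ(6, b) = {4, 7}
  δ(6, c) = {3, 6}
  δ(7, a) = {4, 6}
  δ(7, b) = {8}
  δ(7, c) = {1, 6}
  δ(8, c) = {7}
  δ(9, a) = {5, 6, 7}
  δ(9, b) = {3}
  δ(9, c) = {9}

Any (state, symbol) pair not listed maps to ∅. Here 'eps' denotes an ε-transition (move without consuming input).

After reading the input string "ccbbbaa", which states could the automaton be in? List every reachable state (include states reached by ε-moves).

{1, 2, 3, 4, 6, 7}

Start: ε-closure({1}) = {1, 2, 3, 6, 7}.
Read 'c': {1, 2, 3, 6, 7} → {1, 2, 3, 5, 6, 7, 9}.
Read 'c': {1, 2, 3, 5, 6, 7, 9} → {1, 2, 3, 5, 6, 7, 9}.
Read 'b': {1, 2, 3, 5, 6, 7, 9} → {3, 4, 6, 7, 8, 9}.
Read 'b': {3, 4, 6, 7, 8, 9} → {2, 3, 4, 6, 7, 8, 9}.
Read 'b': {2, 3, 4, 6, 7, 8, 9} → {2, 3, 4, 6, 7, 8, 9}.
Read 'a': {2, 3, 4, 6, 7, 8, 9} → {4, 5, 6, 7, 8}.
Read 'a': {4, 5, 6, 7, 8} → {1, 2, 3, 4, 6, 7}.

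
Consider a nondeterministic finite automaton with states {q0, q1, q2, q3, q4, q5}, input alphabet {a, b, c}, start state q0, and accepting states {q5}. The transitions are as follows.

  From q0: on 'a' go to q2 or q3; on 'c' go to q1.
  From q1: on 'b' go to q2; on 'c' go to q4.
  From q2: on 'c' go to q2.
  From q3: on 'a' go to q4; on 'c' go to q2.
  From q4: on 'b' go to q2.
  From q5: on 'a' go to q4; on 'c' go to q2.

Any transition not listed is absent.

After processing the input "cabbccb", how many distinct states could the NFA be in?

Start in {q0}.
Read 'c': q0→{q1}; now {q1}.
Read 'a': q1→∅; now ∅.
The set is empty and remains empty for the remaining 5 symbols.
That set has 0 states.

0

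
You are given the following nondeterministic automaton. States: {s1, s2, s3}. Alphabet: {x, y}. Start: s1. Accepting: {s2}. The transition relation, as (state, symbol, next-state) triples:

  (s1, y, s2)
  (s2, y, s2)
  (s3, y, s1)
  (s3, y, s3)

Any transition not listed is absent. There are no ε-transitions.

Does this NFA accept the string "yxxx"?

Start in {s1}.
Read 'y': {s1} → {s2}.
Read 'x': {s2} → ∅.
The set is empty and remains empty for the remaining 2 symbols.
The final set ∅ contains no accepting state.

No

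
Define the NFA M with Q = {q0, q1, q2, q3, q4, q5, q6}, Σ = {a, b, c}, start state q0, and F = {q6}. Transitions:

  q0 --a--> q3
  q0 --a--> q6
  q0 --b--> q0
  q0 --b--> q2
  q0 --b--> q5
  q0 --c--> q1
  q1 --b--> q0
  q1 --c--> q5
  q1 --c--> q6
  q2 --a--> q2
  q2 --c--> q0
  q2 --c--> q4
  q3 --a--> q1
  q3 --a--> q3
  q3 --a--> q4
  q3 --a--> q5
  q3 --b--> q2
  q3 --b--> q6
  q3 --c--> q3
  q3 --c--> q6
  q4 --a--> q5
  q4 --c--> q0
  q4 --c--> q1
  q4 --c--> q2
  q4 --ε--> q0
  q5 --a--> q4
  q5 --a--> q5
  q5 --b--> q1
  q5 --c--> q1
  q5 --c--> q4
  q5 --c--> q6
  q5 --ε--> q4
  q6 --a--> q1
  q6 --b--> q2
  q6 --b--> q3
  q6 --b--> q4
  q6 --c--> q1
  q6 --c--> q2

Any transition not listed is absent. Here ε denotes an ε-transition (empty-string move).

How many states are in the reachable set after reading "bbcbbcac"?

Start in {q0}.
Read 'b': q0→{q0, q2, q5}; union {q0, q2, q5}; ε-closure = {q0, q2, q4, q5}.
Read 'b': q0→{q0, q2, q5}, q2→∅, q4→∅, q5→{q1}; union {q0, q1, q2, q5}; ε-closure = {q0, q1, q2, q4, q5}.
Read 'c': q0→{q1}, q1→{q5, q6}, q2→{q0, q4}, q4→{q0, q1, q2}, q5→{q1, q4, q6}; now {q0, q1, q2, q4, q5, q6}.
Read 'b': q0→{q0, q2, q5}, q1→{q0}, q2→∅, q4→∅, q5→{q1}, q6→{q2, q3, q4}; now {q0, q1, q2, q3, q4, q5}.
Read 'b': q0→{q0, q2, q5}, q1→{q0}, q2→∅, q3→{q2, q6}, q4→∅, q5→{q1}; union {q0, q1, q2, q5, q6}; ε-closure = {q0, q1, q2, q4, q5, q6}.
Read 'c': q0→{q1}, q1→{q5, q6}, q2→{q0, q4}, q4→{q0, q1, q2}, q5→{q1, q4, q6}, q6→{q1, q2}; now {q0, q1, q2, q4, q5, q6}.
Read 'a': q0→{q3, q6}, q1→∅, q2→{q2}, q4→{q5}, q5→{q4, q5}, q6→{q1}; union {q1, q2, q3, q4, q5, q6}; ε-closure = {q0, q1, q2, q3, q4, q5, q6}.
Read 'c': q0→{q1}, q1→{q5, q6}, q2→{q0, q4}, q3→{q3, q6}, q4→{q0, q1, q2}, q5→{q1, q4, q6}, q6→{q1, q2}; now {q0, q1, q2, q3, q4, q5, q6}.
That set has 7 states.

7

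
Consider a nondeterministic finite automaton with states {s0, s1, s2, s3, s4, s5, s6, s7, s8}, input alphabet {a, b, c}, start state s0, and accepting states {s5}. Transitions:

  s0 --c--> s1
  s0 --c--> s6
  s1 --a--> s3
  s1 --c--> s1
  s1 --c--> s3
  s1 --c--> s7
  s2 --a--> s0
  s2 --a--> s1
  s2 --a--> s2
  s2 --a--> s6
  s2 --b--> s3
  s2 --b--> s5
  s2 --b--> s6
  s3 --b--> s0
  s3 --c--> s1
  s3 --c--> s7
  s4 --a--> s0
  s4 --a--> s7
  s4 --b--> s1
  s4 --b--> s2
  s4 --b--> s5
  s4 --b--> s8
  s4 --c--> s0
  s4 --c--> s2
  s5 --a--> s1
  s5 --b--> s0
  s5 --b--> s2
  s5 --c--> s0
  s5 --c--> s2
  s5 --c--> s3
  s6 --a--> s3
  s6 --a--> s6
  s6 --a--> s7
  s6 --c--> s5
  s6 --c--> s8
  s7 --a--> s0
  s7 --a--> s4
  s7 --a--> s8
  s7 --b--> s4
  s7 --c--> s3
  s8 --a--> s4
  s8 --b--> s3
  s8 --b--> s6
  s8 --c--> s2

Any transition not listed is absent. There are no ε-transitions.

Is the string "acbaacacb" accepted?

No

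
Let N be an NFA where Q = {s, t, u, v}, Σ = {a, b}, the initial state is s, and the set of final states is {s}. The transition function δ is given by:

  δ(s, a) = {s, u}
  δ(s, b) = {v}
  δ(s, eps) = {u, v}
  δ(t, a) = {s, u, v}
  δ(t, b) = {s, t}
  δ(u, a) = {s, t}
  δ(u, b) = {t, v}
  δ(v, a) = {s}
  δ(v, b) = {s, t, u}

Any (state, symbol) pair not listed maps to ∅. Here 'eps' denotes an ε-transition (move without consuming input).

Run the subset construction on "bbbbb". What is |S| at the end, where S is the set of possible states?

Start: ε-closure({s}) = {s, u, v}.
Read 'b': s→{v}, u→{t, v}, v→{s, t, u}; now {s, t, u, v}.
Read 'b': s→{v}, t→{s, t}, u→{t, v}, v→{s, t, u}; now {s, t, u, v}.
Read 'b': s→{v}, t→{s, t}, u→{t, v}, v→{s, t, u}; now {s, t, u, v}.
Read 'b': s→{v}, t→{s, t}, u→{t, v}, v→{s, t, u}; now {s, t, u, v}.
Read 'b': s→{v}, t→{s, t}, u→{t, v}, v→{s, t, u}; now {s, t, u, v}.
That set has 4 states.

4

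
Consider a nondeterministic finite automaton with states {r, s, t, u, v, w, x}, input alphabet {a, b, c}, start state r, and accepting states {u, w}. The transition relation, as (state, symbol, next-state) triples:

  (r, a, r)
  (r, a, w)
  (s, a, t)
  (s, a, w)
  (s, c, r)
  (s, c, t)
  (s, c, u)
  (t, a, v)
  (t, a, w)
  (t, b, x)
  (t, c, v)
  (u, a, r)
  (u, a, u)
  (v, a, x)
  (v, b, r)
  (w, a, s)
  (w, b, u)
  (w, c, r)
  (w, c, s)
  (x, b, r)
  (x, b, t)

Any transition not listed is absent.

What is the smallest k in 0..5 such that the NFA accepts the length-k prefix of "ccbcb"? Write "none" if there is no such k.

none

Start in {r}.
Read 'c': r→∅; now ∅.
The set is empty and remains empty for the remaining 4 symbols.
No reachable set along the way intersects F.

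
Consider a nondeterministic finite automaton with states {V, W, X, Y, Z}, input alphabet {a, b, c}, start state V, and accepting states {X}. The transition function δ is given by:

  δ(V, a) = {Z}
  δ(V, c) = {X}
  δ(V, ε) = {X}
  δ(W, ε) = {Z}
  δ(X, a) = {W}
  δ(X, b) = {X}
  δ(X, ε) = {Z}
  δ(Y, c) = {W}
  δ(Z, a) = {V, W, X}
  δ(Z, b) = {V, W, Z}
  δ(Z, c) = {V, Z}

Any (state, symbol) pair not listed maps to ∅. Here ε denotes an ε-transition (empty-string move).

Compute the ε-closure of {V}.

Begin with {V}.
ε-move V → X; add X.
ε-move X → Z; add Z.

{V, X, Z}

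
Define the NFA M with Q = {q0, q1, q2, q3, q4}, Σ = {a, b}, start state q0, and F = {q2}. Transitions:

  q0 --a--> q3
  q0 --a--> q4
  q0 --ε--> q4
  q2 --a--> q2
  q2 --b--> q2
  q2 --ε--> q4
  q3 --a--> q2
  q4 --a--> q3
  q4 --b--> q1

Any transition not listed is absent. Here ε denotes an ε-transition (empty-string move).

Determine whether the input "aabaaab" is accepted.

Start: ε-closure({q0}) = {q0, q4}.
Read 'a': q0→{q3, q4}, q4→{q3}; now {q3, q4}.
Read 'a': q3→{q2}, q4→{q3}; union {q2, q3}; ε-closure = {q2, q3, q4}.
Read 'b': q2→{q2}, q3→∅, q4→{q1}; union {q1, q2}; ε-closure = {q1, q2, q4}.
Read 'a': q1→∅, q2→{q2}, q4→{q3}; union {q2, q3}; ε-closure = {q2, q3, q4}.
Read 'a': q2→{q2}, q3→{q2}, q4→{q3}; union {q2, q3}; ε-closure = {q2, q3, q4}.
Read 'a': q2→{q2}, q3→{q2}, q4→{q3}; union {q2, q3}; ε-closure = {q2, q3, q4}.
Read 'b': q2→{q2}, q3→∅, q4→{q1}; union {q1, q2}; ε-closure = {q1, q2, q4}.
The final set {q1, q2, q4} contains the accepting state q2.

Yes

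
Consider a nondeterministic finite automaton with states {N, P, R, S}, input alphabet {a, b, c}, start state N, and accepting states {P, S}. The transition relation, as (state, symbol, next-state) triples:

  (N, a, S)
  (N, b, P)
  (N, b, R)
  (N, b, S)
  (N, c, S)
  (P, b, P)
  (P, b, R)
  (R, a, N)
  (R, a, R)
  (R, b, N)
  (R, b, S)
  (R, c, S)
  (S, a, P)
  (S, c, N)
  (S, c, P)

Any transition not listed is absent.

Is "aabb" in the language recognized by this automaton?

Start in {N}.
Read 'a': N→{S}; now {S}.
Read 'a': S→{P}; now {P}.
Read 'b': P→{P, R}; now {P, R}.
Read 'b': P→{P, R}, R→{N, S}; now {N, P, R, S}.
The final set {N, P, R, S} contains the accepting states P, S.

Yes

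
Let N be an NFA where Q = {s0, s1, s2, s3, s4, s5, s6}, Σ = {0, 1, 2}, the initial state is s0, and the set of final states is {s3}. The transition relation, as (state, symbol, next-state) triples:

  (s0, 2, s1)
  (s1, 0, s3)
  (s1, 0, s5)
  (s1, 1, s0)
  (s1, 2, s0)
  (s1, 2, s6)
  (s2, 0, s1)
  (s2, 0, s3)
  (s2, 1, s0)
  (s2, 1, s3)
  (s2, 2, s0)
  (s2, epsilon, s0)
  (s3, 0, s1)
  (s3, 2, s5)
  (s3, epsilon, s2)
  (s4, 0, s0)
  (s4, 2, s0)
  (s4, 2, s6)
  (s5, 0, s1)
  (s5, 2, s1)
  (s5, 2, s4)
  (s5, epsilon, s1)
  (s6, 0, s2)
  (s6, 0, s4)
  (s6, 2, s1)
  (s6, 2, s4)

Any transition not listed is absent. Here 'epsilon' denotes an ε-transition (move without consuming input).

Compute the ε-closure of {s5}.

{s1, s5}

Begin with {s5}.
ε-move s5 → s1; add s1.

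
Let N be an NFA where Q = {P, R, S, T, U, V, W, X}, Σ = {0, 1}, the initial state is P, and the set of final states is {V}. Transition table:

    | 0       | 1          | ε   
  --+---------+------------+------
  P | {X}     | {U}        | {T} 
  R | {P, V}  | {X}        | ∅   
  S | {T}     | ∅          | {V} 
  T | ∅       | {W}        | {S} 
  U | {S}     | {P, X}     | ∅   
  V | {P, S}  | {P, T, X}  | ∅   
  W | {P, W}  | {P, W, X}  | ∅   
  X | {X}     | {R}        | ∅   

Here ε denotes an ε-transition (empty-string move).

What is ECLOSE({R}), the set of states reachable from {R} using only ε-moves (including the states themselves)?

Begin with {R}.
No ε-moves leave this set, so the closure equals the set itself.

{R}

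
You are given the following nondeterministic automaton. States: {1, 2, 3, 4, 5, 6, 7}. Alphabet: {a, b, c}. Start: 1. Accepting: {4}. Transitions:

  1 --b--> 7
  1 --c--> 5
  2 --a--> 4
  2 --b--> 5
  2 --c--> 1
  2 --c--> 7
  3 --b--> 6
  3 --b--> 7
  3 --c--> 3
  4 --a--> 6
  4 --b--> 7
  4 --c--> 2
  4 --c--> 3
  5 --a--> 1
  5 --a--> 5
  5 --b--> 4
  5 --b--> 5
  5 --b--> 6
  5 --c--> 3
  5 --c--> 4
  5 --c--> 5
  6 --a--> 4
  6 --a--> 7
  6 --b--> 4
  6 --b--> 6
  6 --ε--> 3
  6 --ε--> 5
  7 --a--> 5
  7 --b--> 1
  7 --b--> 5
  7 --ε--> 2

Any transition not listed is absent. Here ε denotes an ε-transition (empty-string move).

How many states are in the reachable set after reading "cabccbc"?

Start in {1}.
Read 'c': 1→{5}; now {5}.
Read 'a': 5→{1, 5}; now {1, 5}.
Read 'b': 1→{7}, 5→{4, 5, 6}; union {4, 5, 6, 7}; ε-closure = {2, 3, 4, 5, 6, 7}.
Read 'c': 2→{1, 7}, 3→{3}, 4→{2, 3}, 5→{3, 4, 5}, 6→∅, 7→∅; now {1, 2, 3, 4, 5, 7}.
Read 'c': 1→{5}, 2→{1, 7}, 3→{3}, 4→{2, 3}, 5→{3, 4, 5}, 7→∅; now {1, 2, 3, 4, 5, 7}.
Read 'b': 1→{7}, 2→{5}, 3→{6, 7}, 4→{7}, 5→{4, 5, 6}, 7→{1, 5}; union {1, 4, 5, 6, 7}; ε-closure = {1, 2, 3, 4, 5, 6, 7}.
Read 'c': 1→{5}, 2→{1, 7}, 3→{3}, 4→{2, 3}, 5→{3, 4, 5}, 6→∅, 7→∅; now {1, 2, 3, 4, 5, 7}.
That set has 6 states.

6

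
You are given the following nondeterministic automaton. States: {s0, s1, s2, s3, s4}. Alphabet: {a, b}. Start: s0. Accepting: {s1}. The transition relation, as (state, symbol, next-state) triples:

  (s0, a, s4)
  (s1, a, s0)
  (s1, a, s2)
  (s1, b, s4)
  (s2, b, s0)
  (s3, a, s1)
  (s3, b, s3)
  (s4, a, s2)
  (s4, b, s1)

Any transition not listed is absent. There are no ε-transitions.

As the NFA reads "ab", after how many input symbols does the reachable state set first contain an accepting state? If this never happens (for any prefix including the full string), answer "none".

Start in {s0}.
Read 'a': s0→{s4}; now {s4}.
Read 'b': s4→{s1}; now {s1}.
None of the earlier sets intersect F, but {s1} does.

2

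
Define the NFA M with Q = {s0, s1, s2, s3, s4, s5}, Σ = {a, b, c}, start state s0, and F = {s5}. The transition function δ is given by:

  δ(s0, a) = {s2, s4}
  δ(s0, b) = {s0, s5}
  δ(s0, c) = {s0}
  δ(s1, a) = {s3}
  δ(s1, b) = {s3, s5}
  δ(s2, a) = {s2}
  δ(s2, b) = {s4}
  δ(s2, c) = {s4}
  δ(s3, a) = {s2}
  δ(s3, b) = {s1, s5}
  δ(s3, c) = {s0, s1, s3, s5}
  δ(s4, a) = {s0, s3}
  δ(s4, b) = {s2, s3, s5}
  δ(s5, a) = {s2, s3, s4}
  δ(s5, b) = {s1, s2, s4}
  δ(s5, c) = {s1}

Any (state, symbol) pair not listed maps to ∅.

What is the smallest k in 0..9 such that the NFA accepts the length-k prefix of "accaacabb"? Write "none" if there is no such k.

Start in {s0}.
Read 'a': {s0} → {s2, s4}.
Read 'c': {s2, s4} → {s4}.
Read 'c': {s4} → ∅.
The set is empty and remains empty for the remaining 6 symbols.
No reachable set along the way intersects F.

none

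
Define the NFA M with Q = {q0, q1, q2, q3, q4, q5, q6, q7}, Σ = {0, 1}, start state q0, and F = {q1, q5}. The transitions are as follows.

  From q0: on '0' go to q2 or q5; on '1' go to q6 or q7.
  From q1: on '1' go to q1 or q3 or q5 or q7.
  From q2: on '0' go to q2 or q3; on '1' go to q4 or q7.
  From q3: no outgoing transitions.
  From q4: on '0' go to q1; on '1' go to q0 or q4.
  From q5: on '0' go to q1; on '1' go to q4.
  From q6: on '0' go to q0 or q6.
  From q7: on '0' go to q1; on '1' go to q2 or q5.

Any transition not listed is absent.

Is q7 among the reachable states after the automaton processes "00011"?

Start in {q0}.
Read '0': {q0} → {q2, q5}.
Read '0': {q2, q5} → {q1, q2, q3}.
Read '0': {q1, q2, q3} → {q2, q3}.
Read '1': {q2, q3} → {q4, q7}.
Read '1': {q4, q7} → {q0, q2, q4, q5}.
State q7 is not in {q0, q2, q4, q5}.

No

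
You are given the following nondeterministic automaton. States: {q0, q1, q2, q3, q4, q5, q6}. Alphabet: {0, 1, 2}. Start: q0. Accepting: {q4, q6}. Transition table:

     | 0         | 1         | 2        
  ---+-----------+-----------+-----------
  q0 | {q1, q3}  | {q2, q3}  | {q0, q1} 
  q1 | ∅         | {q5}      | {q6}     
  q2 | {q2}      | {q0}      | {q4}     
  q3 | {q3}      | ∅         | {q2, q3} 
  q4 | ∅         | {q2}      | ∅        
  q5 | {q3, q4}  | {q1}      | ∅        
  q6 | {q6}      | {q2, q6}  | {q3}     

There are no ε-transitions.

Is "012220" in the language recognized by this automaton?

Start in {q0}.
Read '0': {q0} → {q1, q3}.
Read '1': {q1, q3} → {q5}.
Read '2': {q5} → ∅.
The set is empty and remains empty for the remaining 3 symbols.
The final set ∅ contains no accepting state.

No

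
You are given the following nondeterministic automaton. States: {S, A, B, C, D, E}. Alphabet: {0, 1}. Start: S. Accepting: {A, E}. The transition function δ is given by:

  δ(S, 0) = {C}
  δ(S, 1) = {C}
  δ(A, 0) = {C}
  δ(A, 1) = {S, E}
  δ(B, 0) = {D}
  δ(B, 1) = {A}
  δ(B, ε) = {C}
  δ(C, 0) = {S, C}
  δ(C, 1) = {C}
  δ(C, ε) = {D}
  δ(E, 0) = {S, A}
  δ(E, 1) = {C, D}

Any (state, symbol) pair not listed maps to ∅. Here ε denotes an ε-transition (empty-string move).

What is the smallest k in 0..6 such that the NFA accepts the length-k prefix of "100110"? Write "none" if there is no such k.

Start in {S}.
Read '1': S→{C}; union {C}; ε-closure = {C, D}.
Read '0': C→{S, C}, D→∅; union {S, C}; ε-closure = {S, C, D}.
Read '0': S→{C}, C→{S, C}, D→∅; union {S, C}; ε-closure = {S, C, D}.
Read '1': S→{C}, C→{C}, D→∅; union {C}; ε-closure = {C, D}.
Read '1': C→{C}, D→∅; union {C}; ε-closure = {C, D}.
Read '0': C→{S, C}, D→∅; union {S, C}; ε-closure = {S, C, D}.
No reachable set along the way intersects F.

none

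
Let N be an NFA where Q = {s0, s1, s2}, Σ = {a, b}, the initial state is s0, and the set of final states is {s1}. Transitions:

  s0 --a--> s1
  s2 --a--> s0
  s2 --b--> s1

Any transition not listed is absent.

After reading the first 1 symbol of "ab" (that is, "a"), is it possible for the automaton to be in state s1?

Yes

Start in {s0}.
Read 'a': {s0} → {s1}.
State s1 is in {s1}.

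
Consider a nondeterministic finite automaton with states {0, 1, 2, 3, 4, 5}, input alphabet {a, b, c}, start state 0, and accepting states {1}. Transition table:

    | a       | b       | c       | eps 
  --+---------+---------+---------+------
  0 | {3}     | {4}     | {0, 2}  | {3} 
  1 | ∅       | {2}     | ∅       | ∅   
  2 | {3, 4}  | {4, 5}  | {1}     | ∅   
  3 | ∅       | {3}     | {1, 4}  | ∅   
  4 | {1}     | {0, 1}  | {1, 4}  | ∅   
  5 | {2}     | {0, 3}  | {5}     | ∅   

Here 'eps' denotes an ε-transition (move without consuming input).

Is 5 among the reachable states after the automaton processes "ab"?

Start: ε-closure({0}) = {0, 3}.
Read 'a': 0→{3}, 3→∅; now {3}.
Read 'b': 3→{3}; now {3}.
State 5 is not in {3}.

No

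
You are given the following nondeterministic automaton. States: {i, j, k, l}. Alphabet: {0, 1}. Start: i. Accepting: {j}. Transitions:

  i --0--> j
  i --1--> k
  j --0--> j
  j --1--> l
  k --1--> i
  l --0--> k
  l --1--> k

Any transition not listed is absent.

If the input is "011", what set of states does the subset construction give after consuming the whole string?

{k}

Start in {i}.
Read '0': {i} → {j}.
Read '1': {j} → {l}.
Read '1': {l} → {k}.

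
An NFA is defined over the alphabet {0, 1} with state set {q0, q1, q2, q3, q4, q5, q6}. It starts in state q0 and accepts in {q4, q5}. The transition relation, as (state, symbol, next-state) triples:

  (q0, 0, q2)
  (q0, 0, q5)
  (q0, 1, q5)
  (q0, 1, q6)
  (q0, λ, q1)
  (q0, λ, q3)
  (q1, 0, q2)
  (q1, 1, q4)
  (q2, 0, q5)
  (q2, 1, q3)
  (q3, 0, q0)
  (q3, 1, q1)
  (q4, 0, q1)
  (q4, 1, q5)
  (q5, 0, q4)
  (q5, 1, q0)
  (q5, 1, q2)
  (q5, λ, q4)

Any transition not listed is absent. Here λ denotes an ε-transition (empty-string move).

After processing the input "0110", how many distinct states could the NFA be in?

Start: ε-closure({q0}) = {q0, q1, q3}.
Read '0': {q0, q1, q3} → {q0, q1, q2, q3, q4, q5}.
Read '1': {q0, q1, q2, q3, q4, q5} → {q0, q1, q2, q3, q4, q5, q6}.
Read '1': {q0, q1, q2, q3, q4, q5, q6} → {q0, q1, q2, q3, q4, q5, q6}.
Read '0': {q0, q1, q2, q3, q4, q5, q6} → {q0, q1, q2, q3, q4, q5}.
That set has 6 states.

6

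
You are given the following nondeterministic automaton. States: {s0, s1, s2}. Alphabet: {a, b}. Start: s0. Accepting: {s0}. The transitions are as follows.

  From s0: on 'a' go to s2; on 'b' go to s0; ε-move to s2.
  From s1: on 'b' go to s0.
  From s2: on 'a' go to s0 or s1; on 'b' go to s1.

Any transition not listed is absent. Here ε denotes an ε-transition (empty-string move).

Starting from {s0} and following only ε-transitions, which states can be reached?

Begin with {s0}.
ε-move s0 → s2; add s2.

{s0, s2}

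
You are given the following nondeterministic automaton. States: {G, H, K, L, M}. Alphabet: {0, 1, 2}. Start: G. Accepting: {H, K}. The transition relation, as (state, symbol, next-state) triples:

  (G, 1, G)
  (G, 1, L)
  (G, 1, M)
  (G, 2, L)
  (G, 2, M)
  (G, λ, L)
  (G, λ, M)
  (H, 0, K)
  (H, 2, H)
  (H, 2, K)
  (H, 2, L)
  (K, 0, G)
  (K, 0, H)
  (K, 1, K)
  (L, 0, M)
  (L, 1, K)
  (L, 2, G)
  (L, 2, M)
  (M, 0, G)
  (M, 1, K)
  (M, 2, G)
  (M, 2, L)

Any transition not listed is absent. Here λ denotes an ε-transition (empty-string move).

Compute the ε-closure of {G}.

{G, L, M}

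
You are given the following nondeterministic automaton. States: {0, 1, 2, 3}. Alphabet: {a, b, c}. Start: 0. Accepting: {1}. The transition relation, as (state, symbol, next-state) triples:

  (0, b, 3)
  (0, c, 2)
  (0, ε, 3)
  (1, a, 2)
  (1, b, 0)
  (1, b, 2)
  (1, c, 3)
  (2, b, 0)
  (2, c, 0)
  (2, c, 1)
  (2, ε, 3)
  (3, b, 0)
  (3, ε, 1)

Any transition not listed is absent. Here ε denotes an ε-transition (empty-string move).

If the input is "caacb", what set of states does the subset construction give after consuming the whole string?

Start: ε-closure({0}) = {0, 1, 3}.
Read 'c': 0→{2}, 1→{3}, 3→∅; union {2, 3}; ε-closure = {1, 2, 3}.
Read 'a': 1→{2}, 2→∅, 3→∅; union {2}; ε-closure = {1, 2, 3}.
Read 'a': 1→{2}, 2→∅, 3→∅; union {2}; ε-closure = {1, 2, 3}.
Read 'c': 1→{3}, 2→{0, 1}, 3→∅; now {0, 1, 3}.
Read 'b': 0→{3}, 1→{0, 2}, 3→{0}; union {0, 2, 3}; ε-closure = {0, 1, 2, 3}.

{0, 1, 2, 3}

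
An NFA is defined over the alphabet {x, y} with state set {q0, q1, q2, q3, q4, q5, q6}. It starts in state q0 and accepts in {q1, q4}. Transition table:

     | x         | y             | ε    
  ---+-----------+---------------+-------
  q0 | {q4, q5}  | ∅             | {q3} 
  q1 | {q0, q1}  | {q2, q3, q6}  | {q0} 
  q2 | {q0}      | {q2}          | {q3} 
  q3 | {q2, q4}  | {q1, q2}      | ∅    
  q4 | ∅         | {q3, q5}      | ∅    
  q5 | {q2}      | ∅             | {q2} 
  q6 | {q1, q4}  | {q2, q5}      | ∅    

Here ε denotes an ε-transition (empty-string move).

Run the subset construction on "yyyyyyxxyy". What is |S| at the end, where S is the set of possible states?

6

Start: ε-closure({q0}) = {q0, q3}.
Read 'y': q0→∅, q3→{q1, q2}; union {q1, q2}; ε-closure = {q0, q1, q2, q3}.
Read 'y': q0→∅, q1→{q2, q3, q6}, q2→{q2}, q3→{q1, q2}; union {q1, q2, q3, q6}; ε-closure = {q0, q1, q2, q3, q6}.
Read 'y': q0→∅, q1→{q2, q3, q6}, q2→{q2}, q3→{q1, q2}, q6→{q2, q5}; union {q1, q2, q3, q5, q6}; ε-closure = {q0, q1, q2, q3, q5, q6}.
Read 'y': q0→∅, q1→{q2, q3, q6}, q2→{q2}, q3→{q1, q2}, q5→∅, q6→{q2, q5}; union {q1, q2, q3, q5, q6}; ε-closure = {q0, q1, q2, q3, q5, q6}.
Read 'y': q0→∅, q1→{q2, q3, q6}, q2→{q2}, q3→{q1, q2}, q5→∅, q6→{q2, q5}; union {q1, q2, q3, q5, q6}; ε-closure = {q0, q1, q2, q3, q5, q6}.
Read 'y': q0→∅, q1→{q2, q3, q6}, q2→{q2}, q3→{q1, q2}, q5→∅, q6→{q2, q5}; union {q1, q2, q3, q5, q6}; ε-closure = {q0, q1, q2, q3, q5, q6}.
Read 'x': q0→{q4, q5}, q1→{q0, q1}, q2→{q0}, q3→{q2, q4}, q5→{q2}, q6→{q1, q4}; union {q0, q1, q2, q4, q5}; ε-closure = {q0, q1, q2, q3, q4, q5}.
Read 'x': q0→{q4, q5}, q1→{q0, q1}, q2→{q0}, q3→{q2, q4}, q4→∅, q5→{q2}; union {q0, q1, q2, q4, q5}; ε-closure = {q0, q1, q2, q3, q4, q5}.
Read 'y': q0→∅, q1→{q2, q3, q6}, q2→{q2}, q3→{q1, q2}, q4→{q3, q5}, q5→∅; union {q1, q2, q3, q5, q6}; ε-closure = {q0, q1, q2, q3, q5, q6}.
Read 'y': q0→∅, q1→{q2, q3, q6}, q2→{q2}, q3→{q1, q2}, q5→∅, q6→{q2, q5}; union {q1, q2, q3, q5, q6}; ε-closure = {q0, q1, q2, q3, q5, q6}.
That set has 6 states.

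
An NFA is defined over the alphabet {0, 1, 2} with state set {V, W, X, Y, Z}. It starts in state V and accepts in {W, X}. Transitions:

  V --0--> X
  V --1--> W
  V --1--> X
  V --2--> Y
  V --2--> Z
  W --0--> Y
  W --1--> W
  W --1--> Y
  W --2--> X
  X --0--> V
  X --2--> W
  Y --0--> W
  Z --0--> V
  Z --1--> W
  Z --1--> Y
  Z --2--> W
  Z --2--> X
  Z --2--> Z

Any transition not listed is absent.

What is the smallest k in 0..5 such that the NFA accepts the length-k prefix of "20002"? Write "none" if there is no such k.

2

Start in {V}.
Read '2': V→{Y, Z}; now {Y, Z}.
Read '0': Y→{W}, Z→{V}; now {V, W}.
None of the earlier sets intersect F, but {V, W} does.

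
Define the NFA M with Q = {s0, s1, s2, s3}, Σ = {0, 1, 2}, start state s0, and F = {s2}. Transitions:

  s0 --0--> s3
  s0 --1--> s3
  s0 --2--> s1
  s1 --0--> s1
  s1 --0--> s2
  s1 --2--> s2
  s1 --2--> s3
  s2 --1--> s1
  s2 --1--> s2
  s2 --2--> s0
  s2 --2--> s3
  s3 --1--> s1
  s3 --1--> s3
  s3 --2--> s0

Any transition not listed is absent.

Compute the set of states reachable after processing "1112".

{s0, s2, s3}

Start in {s0}.
Read '1': s0→{s3}; now {s3}.
Read '1': s3→{s1, s3}; now {s1, s3}.
Read '1': s1→∅, s3→{s1, s3}; now {s1, s3}.
Read '2': s1→{s2, s3}, s3→{s0}; now {s0, s2, s3}.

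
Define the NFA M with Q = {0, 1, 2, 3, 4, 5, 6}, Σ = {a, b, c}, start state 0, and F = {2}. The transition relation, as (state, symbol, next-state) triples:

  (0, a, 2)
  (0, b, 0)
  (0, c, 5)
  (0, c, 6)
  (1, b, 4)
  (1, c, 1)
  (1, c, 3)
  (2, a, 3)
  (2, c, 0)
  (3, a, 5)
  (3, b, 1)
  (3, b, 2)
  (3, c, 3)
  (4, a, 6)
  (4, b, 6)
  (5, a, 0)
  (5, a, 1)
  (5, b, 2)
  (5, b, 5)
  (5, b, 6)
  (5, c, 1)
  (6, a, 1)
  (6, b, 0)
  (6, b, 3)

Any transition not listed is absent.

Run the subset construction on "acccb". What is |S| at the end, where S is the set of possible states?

1

Start in {0}.
Read 'a': {0} → {2}.
Read 'c': {2} → {0}.
Read 'c': {0} → {5, 6}.
Read 'c': {5, 6} → {1}.
Read 'b': {1} → {4}.
That set has 1 state.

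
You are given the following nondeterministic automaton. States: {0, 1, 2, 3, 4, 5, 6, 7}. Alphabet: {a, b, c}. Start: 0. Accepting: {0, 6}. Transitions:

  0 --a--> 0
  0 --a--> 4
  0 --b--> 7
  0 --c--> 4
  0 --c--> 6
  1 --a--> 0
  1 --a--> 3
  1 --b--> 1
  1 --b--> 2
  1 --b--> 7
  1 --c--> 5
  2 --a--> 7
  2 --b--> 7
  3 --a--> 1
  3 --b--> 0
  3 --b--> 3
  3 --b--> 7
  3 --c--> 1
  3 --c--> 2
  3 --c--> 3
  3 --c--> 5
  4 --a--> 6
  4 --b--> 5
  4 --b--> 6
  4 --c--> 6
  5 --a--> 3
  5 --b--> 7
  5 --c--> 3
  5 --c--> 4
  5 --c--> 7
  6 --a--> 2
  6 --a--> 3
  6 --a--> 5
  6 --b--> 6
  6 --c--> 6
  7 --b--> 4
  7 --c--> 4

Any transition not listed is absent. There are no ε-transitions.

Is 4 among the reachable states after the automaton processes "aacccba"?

Start in {0}.
Read 'a': {0} → {0, 4}.
Read 'a': {0, 4} → {0, 4, 6}.
Read 'c': {0, 4, 6} → {4, 6}.
Read 'c': {4, 6} → {6}.
Read 'c': {6} → {6}.
Read 'b': {6} → {6}.
Read 'a': {6} → {2, 3, 5}.
State 4 is not in {2, 3, 5}.

No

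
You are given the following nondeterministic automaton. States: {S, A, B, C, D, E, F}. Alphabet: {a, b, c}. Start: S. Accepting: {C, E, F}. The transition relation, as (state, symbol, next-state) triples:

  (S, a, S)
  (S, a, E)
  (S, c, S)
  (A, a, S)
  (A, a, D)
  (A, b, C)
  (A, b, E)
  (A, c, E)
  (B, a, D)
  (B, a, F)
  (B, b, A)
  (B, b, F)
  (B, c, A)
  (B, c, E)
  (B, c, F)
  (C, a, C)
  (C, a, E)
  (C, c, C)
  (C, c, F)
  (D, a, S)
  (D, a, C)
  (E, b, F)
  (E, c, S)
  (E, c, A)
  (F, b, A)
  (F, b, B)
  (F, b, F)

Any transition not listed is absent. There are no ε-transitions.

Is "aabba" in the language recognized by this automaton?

Start in {S}.
Read 'a': S→{S, E}; now {S, E}.
Read 'a': S→{S, E}, E→∅; now {S, E}.
Read 'b': S→∅, E→{F}; now {F}.
Read 'b': F→{A, B, F}; now {A, B, F}.
Read 'a': A→{S, D}, B→{D, F}, F→∅; now {S, D, F}.
The final set {S, D, F} contains the accepting state F.

Yes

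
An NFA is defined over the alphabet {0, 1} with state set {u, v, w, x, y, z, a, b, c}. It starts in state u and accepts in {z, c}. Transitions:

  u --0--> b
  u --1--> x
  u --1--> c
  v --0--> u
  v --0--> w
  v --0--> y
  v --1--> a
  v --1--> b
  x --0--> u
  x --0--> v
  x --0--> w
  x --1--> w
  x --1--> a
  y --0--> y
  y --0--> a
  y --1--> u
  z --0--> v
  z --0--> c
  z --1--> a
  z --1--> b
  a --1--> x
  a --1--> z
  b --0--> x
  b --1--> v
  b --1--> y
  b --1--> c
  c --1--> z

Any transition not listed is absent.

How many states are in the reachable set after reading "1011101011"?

Start in {u}.
Read '1': {u} → {x, c}.
Read '0': {x, c} → {u, v, w}.
Read '1': {u, v, w} → {x, a, b, c}.
Read '1': {x, a, b, c} → {v, w, x, y, z, a, c}.
Read '1': {v, w, x, y, z, a, c} → {u, w, x, z, a, b}.
Read '0': {u, w, x, z, a, b} → {u, v, w, x, b, c}.
Read '1': {u, v, w, x, b, c} → {v, w, x, y, z, a, b, c}.
Read '0': {v, w, x, y, z, a, b, c} → {u, v, w, x, y, a, c}.
Read '1': {u, v, w, x, y, a, c} → {u, w, x, z, a, b, c}.
Read '1': {u, w, x, z, a, b, c} → {v, w, x, y, z, a, b, c}.
That set has 8 states.

8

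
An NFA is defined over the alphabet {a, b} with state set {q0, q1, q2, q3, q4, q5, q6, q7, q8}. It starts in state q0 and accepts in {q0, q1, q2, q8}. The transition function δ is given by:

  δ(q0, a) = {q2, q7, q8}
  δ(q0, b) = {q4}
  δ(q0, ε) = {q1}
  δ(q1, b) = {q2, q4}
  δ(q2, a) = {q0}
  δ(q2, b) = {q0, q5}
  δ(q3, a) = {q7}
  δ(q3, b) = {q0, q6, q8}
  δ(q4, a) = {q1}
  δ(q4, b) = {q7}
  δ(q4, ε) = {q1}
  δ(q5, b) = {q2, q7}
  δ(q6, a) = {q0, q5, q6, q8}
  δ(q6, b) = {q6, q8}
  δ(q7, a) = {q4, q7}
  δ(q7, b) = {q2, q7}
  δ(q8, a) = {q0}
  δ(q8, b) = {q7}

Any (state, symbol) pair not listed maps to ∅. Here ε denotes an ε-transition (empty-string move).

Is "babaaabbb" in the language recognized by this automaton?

Start: ε-closure({q0}) = {q0, q1}.
Read 'b': q0→{q4}, q1→{q2, q4}; union {q2, q4}; ε-closure = {q1, q2, q4}.
Read 'a': q1→∅, q2→{q0}, q4→{q1}; now {q0, q1}.
Read 'b': q0→{q4}, q1→{q2, q4}; union {q2, q4}; ε-closure = {q1, q2, q4}.
Read 'a': q1→∅, q2→{q0}, q4→{q1}; now {q0, q1}.
Read 'a': q0→{q2, q7, q8}, q1→∅; now {q2, q7, q8}.
Read 'a': q2→{q0}, q7→{q4, q7}, q8→{q0}; union {q0, q4, q7}; ε-closure = {q0, q1, q4, q7}.
Read 'b': q0→{q4}, q1→{q2, q4}, q4→{q7}, q7→{q2, q7}; union {q2, q4, q7}; ε-closure = {q1, q2, q4, q7}.
Read 'b': q1→{q2, q4}, q2→{q0, q5}, q4→{q7}, q7→{q2, q7}; union {q0, q2, q4, q5, q7}; ε-closure = {q0, q1, q2, q4, q5, q7}.
Read 'b': q0→{q4}, q1→{q2, q4}, q2→{q0, q5}, q4→{q7}, q5→{q2, q7}, q7→{q2, q7}; union {q0, q2, q4, q5, q7}; ε-closure = {q0, q1, q2, q4, q5, q7}.
The final set {q0, q1, q2, q4, q5, q7} contains the accepting states q0, q1, q2.

Yes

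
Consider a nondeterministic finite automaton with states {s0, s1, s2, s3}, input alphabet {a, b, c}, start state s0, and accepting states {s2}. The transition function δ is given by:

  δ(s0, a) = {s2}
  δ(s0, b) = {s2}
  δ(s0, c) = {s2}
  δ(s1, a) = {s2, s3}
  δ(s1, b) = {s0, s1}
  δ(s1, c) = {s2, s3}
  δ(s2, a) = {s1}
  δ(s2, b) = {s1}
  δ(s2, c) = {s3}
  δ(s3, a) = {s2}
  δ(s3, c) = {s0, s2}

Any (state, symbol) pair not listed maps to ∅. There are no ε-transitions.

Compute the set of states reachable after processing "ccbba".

Start in {s0}.
Read 'c': {s0} → {s2}.
Read 'c': {s2} → {s3}.
Read 'b': {s3} → ∅.
The set is empty and remains empty for the remaining 2 symbols.

∅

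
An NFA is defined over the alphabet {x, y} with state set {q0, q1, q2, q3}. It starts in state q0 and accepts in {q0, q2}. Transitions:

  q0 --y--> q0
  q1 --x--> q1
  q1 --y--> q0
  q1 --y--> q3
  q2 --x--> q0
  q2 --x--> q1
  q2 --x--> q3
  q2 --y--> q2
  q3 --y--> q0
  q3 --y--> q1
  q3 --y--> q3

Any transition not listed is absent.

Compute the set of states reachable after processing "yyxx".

Start in {q0}.
Read 'y': {q0} → {q0}.
Read 'y': {q0} → {q0}.
Read 'x': {q0} → ∅.
The set is empty and remains empty for the remaining 1 symbol.

∅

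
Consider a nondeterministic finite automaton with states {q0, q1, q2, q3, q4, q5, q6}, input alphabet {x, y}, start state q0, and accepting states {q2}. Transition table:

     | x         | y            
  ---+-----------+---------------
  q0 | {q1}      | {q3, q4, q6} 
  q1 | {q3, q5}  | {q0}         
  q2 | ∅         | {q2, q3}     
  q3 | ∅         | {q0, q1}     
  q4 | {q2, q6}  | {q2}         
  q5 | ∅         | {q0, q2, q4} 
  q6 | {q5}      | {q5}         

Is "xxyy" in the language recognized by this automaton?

Yes

Start in {q0}.
Read 'x': q0→{q1}; now {q1}.
Read 'x': q1→{q3, q5}; now {q3, q5}.
Read 'y': q3→{q0, q1}, q5→{q0, q2, q4}; now {q0, q1, q2, q4}.
Read 'y': q0→{q3, q4, q6}, q1→{q0}, q2→{q2, q3}, q4→{q2}; now {q0, q2, q3, q4, q6}.
The final set {q0, q2, q3, q4, q6} contains the accepting state q2.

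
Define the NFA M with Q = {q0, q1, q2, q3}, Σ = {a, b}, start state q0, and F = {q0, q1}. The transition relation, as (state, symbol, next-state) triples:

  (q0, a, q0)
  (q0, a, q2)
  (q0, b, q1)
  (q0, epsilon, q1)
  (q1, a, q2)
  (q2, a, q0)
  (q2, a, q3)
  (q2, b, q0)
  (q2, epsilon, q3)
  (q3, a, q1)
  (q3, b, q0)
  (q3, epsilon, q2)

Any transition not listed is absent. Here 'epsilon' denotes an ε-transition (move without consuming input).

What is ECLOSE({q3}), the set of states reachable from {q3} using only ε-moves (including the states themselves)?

Begin with {q3}.
ε-move q3 → q2; add q2.

{q2, q3}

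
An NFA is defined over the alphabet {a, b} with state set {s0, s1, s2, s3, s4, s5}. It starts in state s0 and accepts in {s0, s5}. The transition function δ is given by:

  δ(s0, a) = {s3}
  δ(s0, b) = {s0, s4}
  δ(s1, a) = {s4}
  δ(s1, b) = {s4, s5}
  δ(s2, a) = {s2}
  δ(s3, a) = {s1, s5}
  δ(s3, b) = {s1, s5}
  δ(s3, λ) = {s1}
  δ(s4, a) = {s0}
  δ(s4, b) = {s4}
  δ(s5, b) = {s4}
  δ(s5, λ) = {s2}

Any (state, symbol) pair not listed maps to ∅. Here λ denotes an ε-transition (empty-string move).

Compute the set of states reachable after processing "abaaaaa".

{s0, s1, s2, s3, s4}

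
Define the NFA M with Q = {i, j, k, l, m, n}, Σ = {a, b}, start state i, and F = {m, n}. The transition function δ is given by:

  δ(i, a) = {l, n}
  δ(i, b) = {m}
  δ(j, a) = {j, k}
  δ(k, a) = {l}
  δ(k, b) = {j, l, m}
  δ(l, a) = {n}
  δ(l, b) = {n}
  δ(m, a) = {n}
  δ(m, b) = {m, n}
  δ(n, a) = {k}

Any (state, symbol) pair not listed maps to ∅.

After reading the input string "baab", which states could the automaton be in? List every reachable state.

Start in {i}.
Read 'b': i→{m}; now {m}.
Read 'a': m→{n}; now {n}.
Read 'a': n→{k}; now {k}.
Read 'b': k→{j, l, m}; now {j, l, m}.

{j, l, m}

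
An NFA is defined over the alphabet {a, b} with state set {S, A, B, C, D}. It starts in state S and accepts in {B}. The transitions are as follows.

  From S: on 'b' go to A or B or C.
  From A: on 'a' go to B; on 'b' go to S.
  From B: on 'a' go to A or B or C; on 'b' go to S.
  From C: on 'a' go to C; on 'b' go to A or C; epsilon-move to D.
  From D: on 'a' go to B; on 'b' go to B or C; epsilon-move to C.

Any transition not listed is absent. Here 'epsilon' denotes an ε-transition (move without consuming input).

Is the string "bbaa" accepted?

Yes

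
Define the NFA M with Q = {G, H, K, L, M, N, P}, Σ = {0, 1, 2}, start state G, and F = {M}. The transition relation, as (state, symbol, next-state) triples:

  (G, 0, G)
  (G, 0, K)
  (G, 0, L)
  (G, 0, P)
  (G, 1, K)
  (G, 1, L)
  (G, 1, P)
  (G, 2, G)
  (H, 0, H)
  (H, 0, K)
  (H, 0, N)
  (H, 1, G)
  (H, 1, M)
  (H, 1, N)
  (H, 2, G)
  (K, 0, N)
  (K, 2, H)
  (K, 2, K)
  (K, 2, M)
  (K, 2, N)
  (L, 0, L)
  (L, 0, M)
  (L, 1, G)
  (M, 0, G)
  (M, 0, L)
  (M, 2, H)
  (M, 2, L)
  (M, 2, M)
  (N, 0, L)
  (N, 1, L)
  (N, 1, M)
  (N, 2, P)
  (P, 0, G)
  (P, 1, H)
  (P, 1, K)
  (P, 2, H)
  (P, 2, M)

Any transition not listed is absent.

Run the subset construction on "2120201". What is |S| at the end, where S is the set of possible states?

Start in {G}.
Read '2': G→{G}; now {G}.
Read '1': G→{K, L, P}; now {K, L, P}.
Read '2': K→{H, K, M, N}, L→∅, P→{H, M}; now {H, K, M, N}.
Read '0': H→{H, K, N}, K→{N}, M→{G, L}, N→{L}; now {G, H, K, L, N}.
Read '2': G→{G}, H→{G}, K→{H, K, M, N}, L→∅, N→{P}; now {G, H, K, M, N, P}.
Read '0': G→{G, K, L, P}, H→{H, K, N}, K→{N}, M→{G, L}, N→{L}, P→{G}; now {G, H, K, L, N, P}.
Read '1': G→{K, L, P}, H→{G, M, N}, K→∅, L→{G}, N→{L, M}, P→{H, K}; now {G, H, K, L, M, N, P}.
That set has 7 states.

7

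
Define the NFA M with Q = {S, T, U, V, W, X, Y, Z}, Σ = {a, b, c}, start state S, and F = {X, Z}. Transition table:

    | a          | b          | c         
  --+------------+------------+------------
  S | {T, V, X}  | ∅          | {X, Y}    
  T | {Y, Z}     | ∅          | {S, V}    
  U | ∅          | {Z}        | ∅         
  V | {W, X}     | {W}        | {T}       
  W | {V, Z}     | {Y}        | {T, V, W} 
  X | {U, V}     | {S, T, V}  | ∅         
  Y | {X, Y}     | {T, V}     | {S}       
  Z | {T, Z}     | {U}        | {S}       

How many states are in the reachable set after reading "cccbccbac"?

4

Start in {S}.
Read 'c': S→{X, Y}; now {X, Y}.
Read 'c': X→∅, Y→{S}; now {S}.
Read 'c': S→{X, Y}; now {X, Y}.
Read 'b': X→{S, T, V}, Y→{T, V}; now {S, T, V}.
Read 'c': S→{X, Y}, T→{S, V}, V→{T}; now {S, T, V, X, Y}.
Read 'c': S→{X, Y}, T→{S, V}, V→{T}, X→∅, Y→{S}; now {S, T, V, X, Y}.
Read 'b': S→∅, T→∅, V→{W}, X→{S, T, V}, Y→{T, V}; now {S, T, V, W}.
Read 'a': S→{T, V, X}, T→{Y, Z}, V→{W, X}, W→{V, Z}; now {T, V, W, X, Y, Z}.
Read 'c': T→{S, V}, V→{T}, W→{T, V, W}, X→∅, Y→{S}, Z→{S}; now {S, T, V, W}.
That set has 4 states.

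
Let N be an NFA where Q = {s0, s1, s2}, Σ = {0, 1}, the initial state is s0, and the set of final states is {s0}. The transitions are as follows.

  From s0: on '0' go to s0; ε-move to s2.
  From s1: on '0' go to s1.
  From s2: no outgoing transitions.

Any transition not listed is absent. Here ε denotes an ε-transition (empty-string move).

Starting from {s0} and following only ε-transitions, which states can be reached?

{s0, s2}

Begin with {s0}.
ε-move s0 → s2; add s2.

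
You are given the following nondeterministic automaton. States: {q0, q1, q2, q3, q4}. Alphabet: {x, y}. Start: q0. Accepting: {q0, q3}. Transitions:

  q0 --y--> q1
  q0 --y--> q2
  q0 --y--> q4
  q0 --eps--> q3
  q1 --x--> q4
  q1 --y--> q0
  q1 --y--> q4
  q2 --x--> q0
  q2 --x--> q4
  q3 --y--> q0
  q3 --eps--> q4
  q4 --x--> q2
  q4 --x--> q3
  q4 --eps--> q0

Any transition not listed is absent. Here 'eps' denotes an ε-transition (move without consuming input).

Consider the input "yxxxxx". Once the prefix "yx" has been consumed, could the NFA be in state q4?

Start: ε-closure({q0}) = {q0, q3, q4}.
Read 'y': {q0, q3, q4} → {q0, q1, q2, q3, q4}.
Read 'x': {q0, q1, q2, q3, q4} → {q0, q2, q3, q4}.
State q4 is in {q0, q2, q3, q4}.

Yes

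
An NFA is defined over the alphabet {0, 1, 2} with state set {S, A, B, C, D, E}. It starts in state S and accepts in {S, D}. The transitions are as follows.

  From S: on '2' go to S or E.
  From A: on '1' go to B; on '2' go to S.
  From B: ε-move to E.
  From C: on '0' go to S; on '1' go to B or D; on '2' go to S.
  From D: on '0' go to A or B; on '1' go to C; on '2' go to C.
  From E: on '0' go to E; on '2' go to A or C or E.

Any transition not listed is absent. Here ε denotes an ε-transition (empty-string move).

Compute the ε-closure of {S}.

{S}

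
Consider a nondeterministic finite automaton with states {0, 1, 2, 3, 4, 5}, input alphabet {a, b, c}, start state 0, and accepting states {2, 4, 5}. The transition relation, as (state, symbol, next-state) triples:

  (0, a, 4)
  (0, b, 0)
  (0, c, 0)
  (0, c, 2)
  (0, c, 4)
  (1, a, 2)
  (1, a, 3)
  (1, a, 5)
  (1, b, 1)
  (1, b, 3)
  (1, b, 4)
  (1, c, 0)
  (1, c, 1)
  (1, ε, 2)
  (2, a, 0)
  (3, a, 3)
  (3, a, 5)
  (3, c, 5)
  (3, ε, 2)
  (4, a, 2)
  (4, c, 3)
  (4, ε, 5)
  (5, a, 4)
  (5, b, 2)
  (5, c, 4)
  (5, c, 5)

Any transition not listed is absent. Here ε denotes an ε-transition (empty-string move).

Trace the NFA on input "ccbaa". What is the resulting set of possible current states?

{2, 4, 5}

Start in {0}.
Read 'c': {0} → {0, 2, 4, 5}.
Read 'c': {0, 2, 4, 5} → {0, 2, 3, 4, 5}.
Read 'b': {0, 2, 3, 4, 5} → {0, 2}.
Read 'a': {0, 2} → {0, 4, 5}.
Read 'a': {0, 4, 5} → {2, 4, 5}.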